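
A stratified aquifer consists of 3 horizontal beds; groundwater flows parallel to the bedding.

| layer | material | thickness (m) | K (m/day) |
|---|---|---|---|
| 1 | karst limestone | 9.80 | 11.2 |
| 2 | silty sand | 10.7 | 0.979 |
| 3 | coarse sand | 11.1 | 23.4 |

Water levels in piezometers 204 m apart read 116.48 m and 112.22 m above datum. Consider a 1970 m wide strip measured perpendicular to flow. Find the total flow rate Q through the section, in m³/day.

Flow is parallel to layering, so each bed carries its own Darcy discharge and the transmissivities add.
Σ(K_i·b_i) = 11.2×9.80 + 0.979×10.7 + 23.4×11.1 = 380.0 m²/day.
Hydraulic gradient i = (116.48 − 112.22) / 204 = 4.26 / 204 = 0.02088.
Q = Σ(K_i·b_i) · W · i = 380.0 × 1970 × 0.02088 = 15632 m³/day.

15600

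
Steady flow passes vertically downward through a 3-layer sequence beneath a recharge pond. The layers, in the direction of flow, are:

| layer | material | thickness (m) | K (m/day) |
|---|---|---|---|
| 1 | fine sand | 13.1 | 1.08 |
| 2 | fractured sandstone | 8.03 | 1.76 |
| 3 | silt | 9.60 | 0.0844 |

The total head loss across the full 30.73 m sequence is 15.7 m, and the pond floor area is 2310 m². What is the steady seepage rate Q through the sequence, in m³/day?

Flow is perpendicular to layering, so the layers act in series and the equivalent K is the thickness-weighted harmonic mean.
Total thickness L = 13.1 + 8.03 + 9.60 = 30.73 m.
Σ(b_i/K_i) = 13.1/1.08 + 8.03/1.76 + 9.60/0.0844 = 130.4 d.
K_eq = L / Σ(b_i/K_i) = 30.73 / 130.4 = 0.2356 m/day.
Q = K_eq · A · (Δh/L) = 0.2356 × 2310 × (15.7/30.73) = 278.0 m³/day.

278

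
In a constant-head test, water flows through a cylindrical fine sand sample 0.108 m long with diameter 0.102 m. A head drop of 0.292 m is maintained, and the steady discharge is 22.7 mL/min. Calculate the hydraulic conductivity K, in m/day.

1.48

Cross-sectional area A = π·(d/2)² = π × (0.102/2)² = 0.008171 m².
Convert discharge: 22.7 mL/min = 3.783e-07 m³/s.
Darcy's law rearranged: K = Q·L / (A·Δh) = 3.783e-07 × 0.108 / (0.008171 × 0.292) = 1.712e-05 m/s = 1.480 m/day.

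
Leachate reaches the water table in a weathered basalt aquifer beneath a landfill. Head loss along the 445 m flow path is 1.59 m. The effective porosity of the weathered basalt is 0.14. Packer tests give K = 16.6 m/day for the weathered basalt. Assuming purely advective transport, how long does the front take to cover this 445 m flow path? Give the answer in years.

Hydraulic gradient i = Δh / L = 1.59 / 445 = 0.003573.
Darcy flux q = K · i = 16.60 × 0.003573 = 0.05931 m/day.
Seepage velocity v = q / n_e = 0.05931 / 0.14 = 0.4237 m/day.
Travel time t = L / v = 445 / 0.4237 = 1050 days = 2.876 years.

2.88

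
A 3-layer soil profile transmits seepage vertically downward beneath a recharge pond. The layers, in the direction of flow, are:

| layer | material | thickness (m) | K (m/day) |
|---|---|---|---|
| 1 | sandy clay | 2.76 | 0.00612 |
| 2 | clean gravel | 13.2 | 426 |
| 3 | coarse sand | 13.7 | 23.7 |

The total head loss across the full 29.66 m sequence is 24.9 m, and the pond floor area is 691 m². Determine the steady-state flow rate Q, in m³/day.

Flow is perpendicular to layering, so the layers act in series and the equivalent K is the thickness-weighted harmonic mean.
Total thickness L = 2.76 + 13.2 + 13.7 = 29.66 m.
Σ(b_i/K_i) = 2.76/0.00612 + 13.2/426 + 13.7/23.7 = 451.6 d.
K_eq = L / Σ(b_i/K_i) = 29.66 / 451.6 = 0.06568 m/day.
Q = K_eq · A · (Δh/L) = 0.06568 × 691 × (24.9/29.66) = 38.10 m³/day.

38.1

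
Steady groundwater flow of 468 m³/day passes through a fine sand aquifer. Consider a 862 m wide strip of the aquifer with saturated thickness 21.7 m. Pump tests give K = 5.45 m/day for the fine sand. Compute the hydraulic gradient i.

Cross-sectional area A = 862 × 21.7 = 18705 m².
From Q = K·A·i, i = Q / (K·A) = 468 / (5.450 × 18705) = 0.004591.

0.00459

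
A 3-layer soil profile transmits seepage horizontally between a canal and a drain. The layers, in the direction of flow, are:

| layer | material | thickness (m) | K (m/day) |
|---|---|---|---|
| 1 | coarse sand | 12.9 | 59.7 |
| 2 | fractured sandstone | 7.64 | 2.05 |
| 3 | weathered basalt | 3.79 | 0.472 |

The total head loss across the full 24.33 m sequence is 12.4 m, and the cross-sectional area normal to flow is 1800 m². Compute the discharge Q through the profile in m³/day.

Flow is perpendicular to layering, so the layers act in series and the equivalent K is the thickness-weighted harmonic mean.
Total thickness L = 12.9 + 7.64 + 3.79 = 24.33 m.
Σ(b_i/K_i) = 12.9/59.7 + 7.64/2.05 + 3.79/0.472 = 11.97 d.
K_eq = L / Σ(b_i/K_i) = 24.33 / 11.97 = 2.032 m/day.
Q = K_eq · A · (Δh/L) = 2.032 × 1800 × (12.4/24.33) = 1864 m³/day.

1860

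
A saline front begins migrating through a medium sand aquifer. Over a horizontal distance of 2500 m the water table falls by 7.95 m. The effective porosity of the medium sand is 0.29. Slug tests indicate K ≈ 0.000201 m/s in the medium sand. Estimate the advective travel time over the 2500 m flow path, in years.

35.9

Convert K: 0.000201 m/s × 86400 = 17.37 m/day.
Hydraulic gradient i = Δh / L = 7.95 / 2500 = 0.003180.
Darcy flux q = K · i = 17.37 × 0.003180 = 0.05523 m/day.
Seepage velocity v = q / n_e = 0.05523 / 0.29 = 0.1904 m/day.
Travel time t = L / v = 2500 / 0.1904 = 13128 days = 35.94 years.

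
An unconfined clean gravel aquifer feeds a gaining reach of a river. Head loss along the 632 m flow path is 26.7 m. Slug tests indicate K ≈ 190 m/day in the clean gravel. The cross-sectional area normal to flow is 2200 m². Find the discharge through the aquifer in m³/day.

17700

Hydraulic gradient i = Δh / L = 26.7 / 632 = 0.04225.
Darcy's law: Q = K · A · i = 190.0 × 2200 × 0.04225 = 17659 m³/day.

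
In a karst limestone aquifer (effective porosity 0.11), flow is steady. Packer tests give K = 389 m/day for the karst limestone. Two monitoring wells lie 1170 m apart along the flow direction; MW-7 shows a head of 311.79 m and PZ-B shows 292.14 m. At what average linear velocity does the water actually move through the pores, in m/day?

59.4

Hydraulic gradient i = (311.79 − 292.14) / 1170 = 19.65 / 1170 = 0.01679.
Darcy flux q = K · i = 389.0 × 0.01679 = 6.533 m/day.
Seepage velocity v = q / n_e = 6.533 / 0.11 = 59.39 m/day.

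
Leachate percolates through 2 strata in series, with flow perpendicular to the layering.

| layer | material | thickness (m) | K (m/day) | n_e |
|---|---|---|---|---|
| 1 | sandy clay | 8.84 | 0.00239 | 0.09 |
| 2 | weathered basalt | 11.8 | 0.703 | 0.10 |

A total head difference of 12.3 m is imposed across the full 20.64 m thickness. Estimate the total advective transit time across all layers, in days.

597

With flow normal to the layers, continuity requires the same specific discharge q through every layer.
Σ(b_i/K_i) = 8.84/0.00239 + 11.8/0.703 = 3716 d.
q = Δh / Σ(b_i/K_i) = 12.3 / 3716 = 0.003310 m/day.
In each layer the seepage velocity is v_i = q/n_i, so the layer transit time is t_i = b_i·n_i / q:
  layer 1 (sandy clay): t_1 = 8.84 × 0.09 / 0.003310 = 240.3 d
  layer 2 (weathered basalt): t_2 = 11.8 × 0.10 / 0.003310 = 356.4 d
Total t = Σ t_i = 596.8 days.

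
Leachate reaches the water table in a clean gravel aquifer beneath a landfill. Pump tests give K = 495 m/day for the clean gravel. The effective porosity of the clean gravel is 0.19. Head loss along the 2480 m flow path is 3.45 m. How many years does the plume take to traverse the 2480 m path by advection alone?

Hydraulic gradient i = Δh / L = 3.45 / 2480 = 0.001391.
Darcy flux q = K · i = 495.0 × 0.001391 = 0.6886 m/day.
Seepage velocity v = q / n_e = 0.6886 / 0.19 = 3.624 m/day.
Travel time t = L / v = 2480 / 3.624 = 684.3 days = 1.873 years.

1.87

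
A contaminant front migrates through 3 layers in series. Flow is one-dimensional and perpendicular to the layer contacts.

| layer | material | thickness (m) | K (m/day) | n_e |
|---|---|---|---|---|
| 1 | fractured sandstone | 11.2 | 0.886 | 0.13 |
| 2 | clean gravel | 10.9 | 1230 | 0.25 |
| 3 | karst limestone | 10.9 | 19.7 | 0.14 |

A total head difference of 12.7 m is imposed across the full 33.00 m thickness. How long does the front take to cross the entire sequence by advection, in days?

With flow normal to the layers, continuity requires the same specific discharge q through every layer.
Σ(b_i/K_i) = 11.2/0.886 + 10.9/1230 + 10.9/19.7 = 13.20 d.
q = Δh / Σ(b_i/K_i) = 12.7 / 13.20 = 0.9619 m/day.
In each layer the seepage velocity is v_i = q/n_i, so the layer transit time is t_i = b_i·n_i / q:
  layer 1 (fractured sandstone): t_1 = 11.2 × 0.13 / 0.9619 = 1.514 d
  layer 2 (clean gravel): t_2 = 10.9 × 0.25 / 0.9619 = 2.833 d
  layer 3 (karst limestone): t_3 = 10.9 × 0.14 / 0.9619 = 1.586 d
Total t = Σ t_i = 5.933 days.

5.93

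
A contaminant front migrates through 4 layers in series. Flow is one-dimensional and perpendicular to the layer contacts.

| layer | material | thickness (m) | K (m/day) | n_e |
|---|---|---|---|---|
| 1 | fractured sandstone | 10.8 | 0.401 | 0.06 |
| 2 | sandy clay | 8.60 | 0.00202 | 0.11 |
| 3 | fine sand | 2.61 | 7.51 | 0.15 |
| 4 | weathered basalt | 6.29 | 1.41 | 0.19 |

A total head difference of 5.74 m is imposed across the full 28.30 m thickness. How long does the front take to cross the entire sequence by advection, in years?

6.51

With flow normal to the layers, continuity requires the same specific discharge q through every layer.
Σ(b_i/K_i) = 10.8/0.401 + 8.60/0.00202 + 2.61/7.51 + 6.29/1.41 = 4289 d.
q = Δh / Σ(b_i/K_i) = 5.74 / 4289 = 0.001338 m/day.
In each layer the seepage velocity is v_i = q/n_i, so the layer transit time is t_i = b_i·n_i / q:
  layer 1 (fractured sandstone): t_1 = 10.8 × 0.06 / 0.001338 = 484.2 d
  layer 2 (sandy clay): t_2 = 8.60 × 0.11 / 0.001338 = 706.9 d
  layer 3 (fine sand): t_3 = 2.61 × 0.15 / 0.001338 = 292.5 d
  layer 4 (weathered basalt): t_4 = 6.29 × 0.19 / 0.001338 = 893.0 d
Total t = Σ t_i = 2377 days = 6.507 years.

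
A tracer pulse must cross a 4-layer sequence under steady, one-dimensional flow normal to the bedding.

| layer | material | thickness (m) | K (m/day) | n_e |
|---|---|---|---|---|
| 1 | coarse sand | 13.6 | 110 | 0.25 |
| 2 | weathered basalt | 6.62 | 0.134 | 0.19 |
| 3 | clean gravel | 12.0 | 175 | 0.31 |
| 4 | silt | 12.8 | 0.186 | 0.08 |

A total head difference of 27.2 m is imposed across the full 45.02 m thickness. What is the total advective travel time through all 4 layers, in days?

With flow normal to the layers, continuity requires the same specific discharge q through every layer.
Σ(b_i/K_i) = 13.6/110 + 6.62/0.134 + 12.0/175 + 12.8/0.186 = 118.4 d.
q = Δh / Σ(b_i/K_i) = 27.2 / 118.4 = 0.2297 m/day.
In each layer the seepage velocity is v_i = q/n_i, so the layer transit time is t_i = b_i·n_i / q:
  layer 1 (coarse sand): t_1 = 13.6 × 0.25 / 0.2297 = 14.80 d
  layer 2 (weathered basalt): t_2 = 6.62 × 0.19 / 0.2297 = 5.476 d
  layer 3 (clean gravel): t_3 = 12.0 × 0.31 / 0.2297 = 16.19 d
  layer 4 (silt): t_4 = 12.8 × 0.08 / 0.2297 = 4.458 d
Total t = Σ t_i = 40.93 days.

40.9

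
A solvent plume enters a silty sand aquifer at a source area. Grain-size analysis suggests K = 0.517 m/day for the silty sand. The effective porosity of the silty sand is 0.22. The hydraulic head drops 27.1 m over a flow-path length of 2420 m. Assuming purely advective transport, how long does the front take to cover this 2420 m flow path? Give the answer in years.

Hydraulic gradient i = Δh / L = 27.1 / 2420 = 0.01120.
Darcy flux q = K · i = 0.5170 × 0.01120 = 0.005790 m/day.
Seepage velocity v = q / n_e = 0.005790 / 0.22 = 0.02632 m/day.
Travel time t = L / v = 2420 / 0.02632 = 91959 days = 251.8 years.

252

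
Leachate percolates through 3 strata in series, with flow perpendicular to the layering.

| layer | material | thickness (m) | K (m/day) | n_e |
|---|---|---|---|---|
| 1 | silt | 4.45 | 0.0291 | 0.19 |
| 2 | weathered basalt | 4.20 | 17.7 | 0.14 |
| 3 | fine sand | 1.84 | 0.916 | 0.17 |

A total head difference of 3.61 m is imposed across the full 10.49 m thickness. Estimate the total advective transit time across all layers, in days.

75.1

With flow normal to the layers, continuity requires the same specific discharge q through every layer.
Σ(b_i/K_i) = 4.45/0.0291 + 4.20/17.7 + 1.84/0.916 = 155.2 d.
q = Δh / Σ(b_i/K_i) = 3.61 / 155.2 = 0.02327 m/day.
In each layer the seepage velocity is v_i = q/n_i, so the layer transit time is t_i = b_i·n_i / q:
  layer 1 (silt): t_1 = 4.45 × 0.19 / 0.02327 = 36.34 d
  layer 2 (weathered basalt): t_2 = 4.20 × 0.14 / 0.02327 = 25.27 d
  layer 3 (fine sand): t_3 = 1.84 × 0.17 / 0.02327 = 13.44 d
Total t = Σ t_i = 75.06 days.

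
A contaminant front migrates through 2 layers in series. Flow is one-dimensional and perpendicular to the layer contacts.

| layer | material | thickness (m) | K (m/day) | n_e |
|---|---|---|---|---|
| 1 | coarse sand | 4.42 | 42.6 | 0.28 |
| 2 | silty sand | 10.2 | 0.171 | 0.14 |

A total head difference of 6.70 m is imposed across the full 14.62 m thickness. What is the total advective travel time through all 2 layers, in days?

23.8

With flow normal to the layers, continuity requires the same specific discharge q through every layer.
Σ(b_i/K_i) = 4.42/42.6 + 10.2/0.171 = 59.75 d.
q = Δh / Σ(b_i/K_i) = 6.70 / 59.75 = 0.1121 m/day.
In each layer the seepage velocity is v_i = q/n_i, so the layer transit time is t_i = b_i·n_i / q:
  layer 1 (coarse sand): t_1 = 4.42 × 0.28 / 0.1121 = 11.04 d
  layer 2 (silty sand): t_2 = 10.2 × 0.14 / 0.1121 = 12.74 d
Total t = Σ t_i = 23.77 days.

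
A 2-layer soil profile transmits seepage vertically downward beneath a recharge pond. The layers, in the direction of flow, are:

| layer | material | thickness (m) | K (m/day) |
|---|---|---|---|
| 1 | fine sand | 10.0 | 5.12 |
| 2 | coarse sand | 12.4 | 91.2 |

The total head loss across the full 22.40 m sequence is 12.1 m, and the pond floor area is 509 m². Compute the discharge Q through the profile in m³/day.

2950

Flow is perpendicular to layering, so the layers act in series and the equivalent K is the thickness-weighted harmonic mean.
Total thickness L = 10.0 + 12.4 = 22.40 m.
Σ(b_i/K_i) = 10.0/5.12 + 12.4/91.2 = 2.089 d.
K_eq = L / Σ(b_i/K_i) = 22.40 / 2.089 = 10.72 m/day.
Q = K_eq · A · (Δh/L) = 10.72 × 509 × (12.1/22.40) = 2948 m³/day.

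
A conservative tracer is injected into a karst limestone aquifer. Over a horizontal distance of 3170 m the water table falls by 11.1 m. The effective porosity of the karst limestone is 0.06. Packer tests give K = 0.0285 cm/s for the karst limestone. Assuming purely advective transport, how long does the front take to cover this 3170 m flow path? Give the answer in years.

6.04

Convert K: 0.0285 cm/s × 864 = 24.62 m/day.
Hydraulic gradient i = Δh / L = 11.1 / 3170 = 0.003502.
Darcy flux q = K · i = 24.62 × 0.003502 = 0.08622 m/day.
Seepage velocity v = q / n_e = 0.08622 / 0.06 = 1.437 m/day.
Travel time t = L / v = 3170 / 1.437 = 2206 days = 6.039 years.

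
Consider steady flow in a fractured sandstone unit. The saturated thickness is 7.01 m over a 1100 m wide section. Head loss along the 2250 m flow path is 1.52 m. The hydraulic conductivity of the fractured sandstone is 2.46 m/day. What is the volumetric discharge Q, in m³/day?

Cross-sectional area A = 1100 × 7.01 = 7711 m².
Hydraulic gradient i = Δh / L = 1.52 / 2250 = 0.0006756.
Darcy's law: Q = K · A · i = 2.460 × 7711 × 0.0006756 = 12.81 m³/day.

12.8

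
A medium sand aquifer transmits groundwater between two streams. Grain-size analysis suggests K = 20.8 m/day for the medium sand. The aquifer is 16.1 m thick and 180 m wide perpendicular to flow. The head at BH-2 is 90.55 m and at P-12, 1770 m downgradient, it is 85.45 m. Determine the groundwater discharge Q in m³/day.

174

Cross-sectional area A = 180 × 16.1 = 2898 m².
Hydraulic gradient i = (90.55 − 85.45) / 1770 = 5.1 / 1770 = 0.002881.
Darcy's law: Q = K · A · i = 20.80 × 2898 × 0.002881 = 173.7 m³/day.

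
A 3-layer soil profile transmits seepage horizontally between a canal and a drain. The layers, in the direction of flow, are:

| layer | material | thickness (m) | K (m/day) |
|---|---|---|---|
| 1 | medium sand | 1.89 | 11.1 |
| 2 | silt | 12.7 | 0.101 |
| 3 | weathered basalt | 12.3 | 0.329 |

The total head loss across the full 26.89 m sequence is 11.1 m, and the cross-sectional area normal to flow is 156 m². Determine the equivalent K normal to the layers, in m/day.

Flow is perpendicular to layering, so the layers act in series and the equivalent K is the thickness-weighted harmonic mean.
Total thickness L = 1.89 + 12.7 + 12.3 = 26.89 m.
Σ(b_i/K_i) = 1.89/11.1 + 12.7/0.101 + 12.3/0.329 = 163.3 d.
K_eq = L / Σ(b_i/K_i) = 26.89 / 163.3 = 0.1647 m/day.

0.165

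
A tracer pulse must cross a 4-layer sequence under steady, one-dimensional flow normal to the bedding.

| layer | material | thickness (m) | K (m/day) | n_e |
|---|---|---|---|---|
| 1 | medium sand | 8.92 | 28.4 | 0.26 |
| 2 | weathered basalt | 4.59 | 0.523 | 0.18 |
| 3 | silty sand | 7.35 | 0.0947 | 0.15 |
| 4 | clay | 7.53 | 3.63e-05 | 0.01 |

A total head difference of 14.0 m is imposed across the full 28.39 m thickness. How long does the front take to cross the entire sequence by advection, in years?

With flow normal to the layers, continuity requires the same specific discharge q through every layer.
Σ(b_i/K_i) = 8.92/28.4 + 4.59/0.523 + 7.35/0.0947 + 7.53/3.63e-05 = 2.075e+05 d.
q = Δh / Σ(b_i/K_i) = 14.0 / 2.075e+05 = 6.746e-05 m/day.
In each layer the seepage velocity is v_i = q/n_i, so the layer transit time is t_i = b_i·n_i / q:
  layer 1 (medium sand): t_1 = 8.92 × 0.26 / 6.746e-05 = 34378 d
  layer 2 (weathered basalt): t_2 = 4.59 × 0.18 / 6.746e-05 = 12247 d
  layer 3 (silty sand): t_3 = 7.35 × 0.15 / 6.746e-05 = 16343 d
  layer 4 (clay): t_4 = 7.53 × 0.01 / 6.746e-05 = 1116 d
Total t = Σ t_i = 64084 days = 175.5 years.

175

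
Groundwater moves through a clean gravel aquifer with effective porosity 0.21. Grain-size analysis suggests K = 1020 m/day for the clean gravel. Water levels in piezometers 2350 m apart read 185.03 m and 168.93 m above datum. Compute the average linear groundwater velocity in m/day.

33.3

Hydraulic gradient i = (185.03 − 168.93) / 2350 = 16.1 / 2350 = 0.006851.
Darcy flux q = K · i = 1020 × 0.006851 = 6.988 m/day.
Seepage velocity v = q / n_e = 6.988 / 0.21 = 33.28 m/day.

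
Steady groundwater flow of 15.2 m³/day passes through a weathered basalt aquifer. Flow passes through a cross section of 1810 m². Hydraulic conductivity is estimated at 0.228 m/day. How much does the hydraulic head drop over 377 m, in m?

13.9

From Q = K·A·i, i = Q / (K·A) = 15.2 / (0.2280 × 1810) = 0.03683.
Head loss Δh = i · L = 0.03683 × 377 = 13.89 m.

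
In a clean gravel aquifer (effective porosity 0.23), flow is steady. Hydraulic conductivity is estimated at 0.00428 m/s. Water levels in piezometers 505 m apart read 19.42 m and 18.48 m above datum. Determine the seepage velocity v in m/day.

2.99

Convert K: 0.00428 m/s × 86400 = 369.8 m/day.
Hydraulic gradient i = (19.42 − 18.48) / 505 = 0.94 / 505 = 0.001861.
Darcy flux q = K · i = 369.8 × 0.001861 = 0.6883 m/day.
Seepage velocity v = q / n_e = 0.6883 / 0.23 = 2.993 m/day.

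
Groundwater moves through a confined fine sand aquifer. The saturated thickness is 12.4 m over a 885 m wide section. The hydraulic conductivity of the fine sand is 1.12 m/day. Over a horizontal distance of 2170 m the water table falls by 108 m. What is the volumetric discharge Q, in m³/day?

612

Cross-sectional area A = 885 × 12.4 = 10974 m².
Hydraulic gradient i = Δh / L = 108 / 2170 = 0.04977.
Darcy's law: Q = K · A · i = 1.120 × 10974 × 0.04977 = 611.7 m³/day.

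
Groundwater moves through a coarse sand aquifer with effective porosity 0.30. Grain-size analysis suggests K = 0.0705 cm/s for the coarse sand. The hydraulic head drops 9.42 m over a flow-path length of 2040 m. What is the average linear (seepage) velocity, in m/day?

0.938

Convert K: 0.0705 cm/s × 864 = 60.91 m/day.
Hydraulic gradient i = Δh / L = 9.42 / 2040 = 0.004618.
Darcy flux q = K · i = 60.91 × 0.004618 = 0.2813 m/day.
Seepage velocity v = q / n_e = 0.2813 / 0.30 = 0.9376 m/day.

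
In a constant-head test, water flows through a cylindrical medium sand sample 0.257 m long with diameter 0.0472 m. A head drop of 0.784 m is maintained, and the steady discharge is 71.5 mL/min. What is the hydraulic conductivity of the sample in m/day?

19.3

Cross-sectional area A = π·(d/2)² = π × (0.0472/2)² = 0.001750 m².
Convert discharge: 71.5 mL/min = 1.192e-06 m³/s.
Darcy's law rearranged: K = Q·L / (A·Δh) = 1.192e-06 × 0.257 / (0.001750 × 0.784) = 0.0002233 m/s = 19.29 m/day.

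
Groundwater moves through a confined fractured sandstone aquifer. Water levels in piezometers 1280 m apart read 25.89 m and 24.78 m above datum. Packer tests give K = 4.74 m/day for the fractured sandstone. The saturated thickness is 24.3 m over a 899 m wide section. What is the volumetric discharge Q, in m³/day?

89.8

Cross-sectional area A = 899 × 24.3 = 21846 m².
Hydraulic gradient i = (25.89 − 24.78) / 1280 = 1.11 / 1280 = 0.0008672.
Darcy's law: Q = K · A · i = 4.740 × 21846 × 0.0008672 = 89.80 m³/day.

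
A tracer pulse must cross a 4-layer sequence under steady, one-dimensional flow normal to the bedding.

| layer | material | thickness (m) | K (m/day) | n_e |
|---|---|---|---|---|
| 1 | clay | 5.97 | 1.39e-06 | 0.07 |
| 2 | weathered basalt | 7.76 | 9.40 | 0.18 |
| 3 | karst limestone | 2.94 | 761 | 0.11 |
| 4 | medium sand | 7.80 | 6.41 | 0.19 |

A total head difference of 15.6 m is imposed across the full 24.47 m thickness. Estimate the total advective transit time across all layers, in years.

With flow normal to the layers, continuity requires the same specific discharge q through every layer.
Σ(b_i/K_i) = 5.97/1.39e-06 + 7.76/9.40 + 2.94/761 + 7.80/6.41 = 4.295e+06 d.
q = Δh / Σ(b_i/K_i) = 15.6 / 4.295e+06 = 3.632e-06 m/day.
In each layer the seepage velocity is v_i = q/n_i, so the layer transit time is t_i = b_i·n_i / q:
  layer 1 (clay): t_1 = 5.97 × 0.07 / 3.632e-06 = 1.151e+05 d
  layer 2 (weathered basalt): t_2 = 7.76 × 0.18 / 3.632e-06 = 3.846e+05 d
  layer 3 (karst limestone): t_3 = 2.94 × 0.11 / 3.632e-06 = 89038 d
  layer 4 (medium sand): t_4 = 7.80 × 0.19 / 3.632e-06 = 4.080e+05 d
Total t = Σ t_i = 9.967e+05 days = 2729 years.

2730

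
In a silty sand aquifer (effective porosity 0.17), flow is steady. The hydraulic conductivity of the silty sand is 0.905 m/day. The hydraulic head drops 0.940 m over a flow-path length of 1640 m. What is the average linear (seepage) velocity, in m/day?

Hydraulic gradient i = Δh / L = 0.940 / 1640 = 0.0005732.
Darcy flux q = K · i = 0.9050 × 0.0005732 = 0.0005187 m/day.
Seepage velocity v = q / n_e = 0.0005187 / 0.17 = 0.003051 m/day.

0.00305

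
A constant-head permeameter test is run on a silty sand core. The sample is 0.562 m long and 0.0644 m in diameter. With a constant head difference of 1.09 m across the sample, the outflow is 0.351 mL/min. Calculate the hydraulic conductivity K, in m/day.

Cross-sectional area A = π·(d/2)² = π × (0.0644/2)² = 0.003257 m².
Convert discharge: 0.351 mL/min = 5.850e-09 m³/s.
Darcy's law rearranged: K = Q·L / (A·Δh) = 5.850e-09 × 0.562 / (0.003257 × 1.09) = 9.260e-07 m/s = 0.08001 m/day.

0.0800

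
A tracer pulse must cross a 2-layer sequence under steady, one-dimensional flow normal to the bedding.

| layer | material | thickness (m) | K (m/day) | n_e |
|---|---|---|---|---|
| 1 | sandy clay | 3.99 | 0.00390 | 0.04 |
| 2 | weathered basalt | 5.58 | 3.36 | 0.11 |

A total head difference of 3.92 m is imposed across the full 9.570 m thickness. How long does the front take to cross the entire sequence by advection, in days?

With flow normal to the layers, continuity requires the same specific discharge q through every layer.
Σ(b_i/K_i) = 3.99/0.00390 + 5.58/3.36 = 1025 d.
q = Δh / Σ(b_i/K_i) = 3.92 / 1025 = 0.003825 m/day.
In each layer the seepage velocity is v_i = q/n_i, so the layer transit time is t_i = b_i·n_i / q:
  layer 1 (sandy clay): t_1 = 3.99 × 0.04 / 0.003825 = 41.72 d
  layer 2 (weathered basalt): t_2 = 5.58 × 0.11 / 0.003825 = 160.5 d
Total t = Σ t_i = 202.2 days.

202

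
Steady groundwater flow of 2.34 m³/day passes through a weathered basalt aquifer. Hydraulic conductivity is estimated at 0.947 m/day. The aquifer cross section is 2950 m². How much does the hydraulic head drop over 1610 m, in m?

1.35

From Q = K·A·i, i = Q / (K·A) = 2.34 / (0.9470 × 2950) = 0.0008376.
Head loss Δh = i · L = 0.0008376 × 1610 = 1.349 m.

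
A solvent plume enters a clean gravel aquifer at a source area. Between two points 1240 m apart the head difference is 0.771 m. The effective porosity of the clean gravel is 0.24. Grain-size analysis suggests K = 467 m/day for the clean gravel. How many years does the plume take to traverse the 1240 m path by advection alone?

2.81

Hydraulic gradient i = Δh / L = 0.771 / 1240 = 0.0006218.
Darcy flux q = K · i = 467.0 × 0.0006218 = 0.2904 m/day.
Seepage velocity v = q / n_e = 0.2904 / 0.24 = 1.210 m/day.
Travel time t = L / v = 1240 / 1.210 = 1025 days = 2.806 years.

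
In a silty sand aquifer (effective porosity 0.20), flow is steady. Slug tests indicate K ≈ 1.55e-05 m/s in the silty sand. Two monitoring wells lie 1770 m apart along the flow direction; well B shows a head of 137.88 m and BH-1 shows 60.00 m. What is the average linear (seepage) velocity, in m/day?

Convert K: 1.55e-05 m/s × 86400 = 1.339 m/day.
Hydraulic gradient i = (137.88 − 60.00) / 1770 = 77.88 / 1770 = 0.04400.
Darcy flux q = K · i = 1.339 × 0.04400 = 0.05892 m/day.
Seepage velocity v = q / n_e = 0.05892 / 0.20 = 0.2946 m/day.

0.295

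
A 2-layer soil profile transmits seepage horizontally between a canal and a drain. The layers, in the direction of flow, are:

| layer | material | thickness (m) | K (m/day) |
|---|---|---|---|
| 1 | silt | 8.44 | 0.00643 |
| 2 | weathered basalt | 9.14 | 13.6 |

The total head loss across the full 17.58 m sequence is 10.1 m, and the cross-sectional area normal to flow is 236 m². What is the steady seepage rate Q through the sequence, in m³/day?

Flow is perpendicular to layering, so the layers act in series and the equivalent K is the thickness-weighted harmonic mean.
Total thickness L = 8.44 + 9.14 = 17.58 m.
Σ(b_i/K_i) = 8.44/0.00643 + 9.14/13.6 = 1313 d.
K_eq = L / Σ(b_i/K_i) = 17.58 / 1313 = 0.01339 m/day.
Q = K_eq · A · (Δh/L) = 0.01339 × 236 × (10.1/17.58) = 1.815 m³/day.

1.82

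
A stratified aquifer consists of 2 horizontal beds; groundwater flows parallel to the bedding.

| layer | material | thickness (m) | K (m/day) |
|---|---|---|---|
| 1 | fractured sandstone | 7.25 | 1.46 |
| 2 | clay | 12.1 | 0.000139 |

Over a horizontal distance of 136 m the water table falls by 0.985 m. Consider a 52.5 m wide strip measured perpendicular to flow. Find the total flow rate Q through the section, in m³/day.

4.03

Flow is parallel to layering, so each bed carries its own Darcy discharge and the transmissivities add.
Σ(K_i·b_i) = 1.46×7.25 + 0.000139×12.1 = 10.59 m²/day.
Hydraulic gradient i = Δh / L = 0.985 / 136 = 0.007243.
Q = Σ(K_i·b_i) · W · i = 10.59 × 52.5 × 0.007243 = 4.025 m³/day.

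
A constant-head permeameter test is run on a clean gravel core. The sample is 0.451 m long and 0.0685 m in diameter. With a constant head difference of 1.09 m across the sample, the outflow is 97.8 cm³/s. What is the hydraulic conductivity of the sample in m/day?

Cross-sectional area A = π·(d/2)² = π × (0.0685/2)² = 0.003685 m².
Convert discharge: 97.8 cm³/s = 9.780e-05 m³/s.
Darcy's law rearranged: K = Q·L / (A·Δh) = 9.780e-05 × 0.451 / (0.003685 × 1.09) = 0.01098 m/s = 948.7 m/day.

949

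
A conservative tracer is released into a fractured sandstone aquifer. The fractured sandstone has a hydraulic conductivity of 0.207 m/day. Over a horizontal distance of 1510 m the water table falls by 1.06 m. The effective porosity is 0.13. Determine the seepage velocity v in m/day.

Hydraulic gradient i = Δh / L = 1.06 / 1510 = 0.0007020.
Darcy flux q = K · i = 0.2070 × 0.0007020 = 0.0001453 m/day.
Seepage velocity v = q / n_e = 0.0001453 / 0.13 = 0.001118 m/day.

0.00112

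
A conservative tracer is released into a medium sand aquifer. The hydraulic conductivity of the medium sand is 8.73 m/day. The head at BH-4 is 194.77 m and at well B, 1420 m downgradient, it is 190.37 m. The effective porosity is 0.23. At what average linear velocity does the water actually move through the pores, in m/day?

Hydraulic gradient i = (194.77 − 190.37) / 1420 = 4.4 / 1420 = 0.003099.
Darcy flux q = K · i = 8.730 × 0.003099 = 0.02705 m/day.
Seepage velocity v = q / n_e = 0.02705 / 0.23 = 0.1176 m/day.

0.118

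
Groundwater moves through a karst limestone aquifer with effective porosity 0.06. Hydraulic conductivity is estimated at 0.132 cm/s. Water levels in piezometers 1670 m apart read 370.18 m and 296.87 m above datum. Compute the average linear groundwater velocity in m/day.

83.4

Convert K: 0.132 cm/s × 864 = 114.0 m/day.
Hydraulic gradient i = (370.18 − 296.87) / 1670 = 73.31 / 1670 = 0.04390.
Darcy flux q = K · i = 114.0 × 0.04390 = 5.007 m/day.
Seepage velocity v = q / n_e = 5.007 / 0.06 = 83.44 m/day.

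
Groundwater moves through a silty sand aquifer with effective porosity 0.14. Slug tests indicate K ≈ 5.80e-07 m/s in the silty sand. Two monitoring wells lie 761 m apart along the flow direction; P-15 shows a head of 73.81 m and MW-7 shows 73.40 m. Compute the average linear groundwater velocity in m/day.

0.000193

Convert K: 5.80e-07 m/s × 86400 = 0.05011 m/day.
Hydraulic gradient i = (73.81 − 73.40) / 761 = 0.41 / 761 = 0.0005388.
Darcy flux q = K · i = 0.05011 × 0.0005388 = 2.700e-05 m/day.
Seepage velocity v = q / n_e = 2.700e-05 / 0.14 = 0.0001928 m/day.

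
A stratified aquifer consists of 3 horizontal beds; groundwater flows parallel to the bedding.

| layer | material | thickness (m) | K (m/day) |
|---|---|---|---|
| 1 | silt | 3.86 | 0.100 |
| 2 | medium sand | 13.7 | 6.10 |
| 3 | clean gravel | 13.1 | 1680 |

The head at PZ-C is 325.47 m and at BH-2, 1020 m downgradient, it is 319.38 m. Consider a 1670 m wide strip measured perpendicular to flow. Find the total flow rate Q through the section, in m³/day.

Flow is parallel to layering, so each bed carries its own Darcy discharge and the transmissivities add.
Σ(K_i·b_i) = 0.100×3.86 + 6.10×13.7 + 1680×13.1 = 22092 m²/day.
Hydraulic gradient i = (325.47 − 319.38) / 1020 = 6.09 / 1020 = 0.005971.
Q = Σ(K_i·b_i) · W · i = 22092 × 1670 × 0.005971 = 2.203e+05 m³/day.

220000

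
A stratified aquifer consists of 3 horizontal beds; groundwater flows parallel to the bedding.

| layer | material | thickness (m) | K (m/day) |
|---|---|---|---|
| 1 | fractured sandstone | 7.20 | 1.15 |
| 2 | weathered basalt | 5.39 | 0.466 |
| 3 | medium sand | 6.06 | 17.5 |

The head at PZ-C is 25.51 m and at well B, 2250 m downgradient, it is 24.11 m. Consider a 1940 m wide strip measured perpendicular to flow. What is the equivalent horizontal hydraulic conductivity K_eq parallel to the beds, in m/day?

Flow is parallel to layering, so each bed carries its own Darcy discharge and the transmissivities add.
Σ(K_i·b_i) = 1.15×7.20 + 0.466×5.39 + 17.5×6.06 = 116.8 m²/day.
Total thickness b = 18.65 m, so K_eq = Σ(K_i·b_i)/b = 6.265 m/day.

6.26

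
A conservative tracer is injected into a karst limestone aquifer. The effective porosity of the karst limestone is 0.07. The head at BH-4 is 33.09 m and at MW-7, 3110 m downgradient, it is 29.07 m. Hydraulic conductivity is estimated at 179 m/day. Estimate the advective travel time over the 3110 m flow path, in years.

2.58

Hydraulic gradient i = (33.09 − 29.07) / 3110 = 4.02 / 3110 = 0.001293.
Darcy flux q = K · i = 179.0 × 0.001293 = 0.2314 m/day.
Seepage velocity v = q / n_e = 0.2314 / 0.07 = 3.305 m/day.
Travel time t = L / v = 3110 / 3.305 = 940.9 days = 2.576 years.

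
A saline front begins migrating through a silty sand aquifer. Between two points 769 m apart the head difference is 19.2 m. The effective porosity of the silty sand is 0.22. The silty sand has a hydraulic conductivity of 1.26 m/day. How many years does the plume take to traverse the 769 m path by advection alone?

Hydraulic gradient i = Δh / L = 19.2 / 769 = 0.02497.
Darcy flux q = K · i = 1.260 × 0.02497 = 0.03146 m/day.
Seepage velocity v = q / n_e = 0.03146 / 0.22 = 0.1430 m/day.
Travel time t = L / v = 769 / 0.1430 = 5378 days = 14.72 years.

14.7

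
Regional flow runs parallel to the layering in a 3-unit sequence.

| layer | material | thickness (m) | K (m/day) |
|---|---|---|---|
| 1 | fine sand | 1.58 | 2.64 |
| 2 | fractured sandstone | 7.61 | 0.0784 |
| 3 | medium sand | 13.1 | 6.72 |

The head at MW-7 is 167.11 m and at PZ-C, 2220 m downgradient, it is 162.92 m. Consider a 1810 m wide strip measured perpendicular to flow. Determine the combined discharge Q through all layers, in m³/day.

Flow is parallel to layering, so each bed carries its own Darcy discharge and the transmissivities add.
Σ(K_i·b_i) = 2.64×1.58 + 0.0784×7.61 + 6.72×13.1 = 92.80 m²/day.
Hydraulic gradient i = (167.11 − 162.92) / 2220 = 4.19 / 2220 = 0.001887.
Q = Σ(K_i·b_i) · W · i = 92.80 × 1810 × 0.001887 = 317.0 m³/day.

317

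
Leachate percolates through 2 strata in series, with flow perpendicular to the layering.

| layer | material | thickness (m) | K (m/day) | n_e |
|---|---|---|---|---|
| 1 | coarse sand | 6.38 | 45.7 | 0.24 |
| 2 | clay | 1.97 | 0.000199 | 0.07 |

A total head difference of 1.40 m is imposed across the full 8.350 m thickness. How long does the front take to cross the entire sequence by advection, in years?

32.3

With flow normal to the layers, continuity requires the same specific discharge q through every layer.
Σ(b_i/K_i) = 6.38/45.7 + 1.97/0.000199 = 9900 d.
q = Δh / Σ(b_i/K_i) = 1.40 / 9900 = 0.0001414 m/day.
In each layer the seepage velocity is v_i = q/n_i, so the layer transit time is t_i = b_i·n_i / q:
  layer 1 (coarse sand): t_1 = 6.38 × 0.24 / 0.0001414 = 10827 d
  layer 2 (clay): t_2 = 1.97 × 0.07 / 0.0001414 = 975.1 d
Total t = Σ t_i = 11802 days = 32.31 years.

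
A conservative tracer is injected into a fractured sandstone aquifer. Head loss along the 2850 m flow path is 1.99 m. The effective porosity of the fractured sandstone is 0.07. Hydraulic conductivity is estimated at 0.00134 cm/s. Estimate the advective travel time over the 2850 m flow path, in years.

676

Convert K: 0.00134 cm/s × 864 = 1.158 m/day.
Hydraulic gradient i = Δh / L = 1.99 / 2850 = 0.0006982.
Darcy flux q = K · i = 1.158 × 0.0006982 = 0.0008084 m/day.
Seepage velocity v = q / n_e = 0.0008084 / 0.07 = 0.01155 m/day.
Travel time t = L / v = 2850 / 0.01155 = 2.468e+05 days = 675.7 years.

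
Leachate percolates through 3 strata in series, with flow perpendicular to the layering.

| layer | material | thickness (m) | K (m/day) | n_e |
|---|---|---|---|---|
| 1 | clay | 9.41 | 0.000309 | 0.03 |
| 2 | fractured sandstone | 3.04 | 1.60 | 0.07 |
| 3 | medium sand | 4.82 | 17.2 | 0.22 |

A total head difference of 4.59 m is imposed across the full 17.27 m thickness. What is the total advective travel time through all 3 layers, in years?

With flow normal to the layers, continuity requires the same specific discharge q through every layer.
Σ(b_i/K_i) = 9.41/0.000309 + 3.04/1.60 + 4.82/17.2 = 30455 d.
q = Δh / Σ(b_i/K_i) = 4.59 / 30455 = 0.0001507 m/day.
In each layer the seepage velocity is v_i = q/n_i, so the layer transit time is t_i = b_i·n_i / q:
  layer 1 (clay): t_1 = 9.41 × 0.03 / 0.0001507 = 1873 d
  layer 2 (fractured sandstone): t_2 = 3.04 × 0.07 / 0.0001507 = 1412 d
  layer 3 (medium sand): t_3 = 4.82 × 0.22 / 0.0001507 = 7036 d
Total t = Σ t_i = 10321 days = 28.26 years.

28.3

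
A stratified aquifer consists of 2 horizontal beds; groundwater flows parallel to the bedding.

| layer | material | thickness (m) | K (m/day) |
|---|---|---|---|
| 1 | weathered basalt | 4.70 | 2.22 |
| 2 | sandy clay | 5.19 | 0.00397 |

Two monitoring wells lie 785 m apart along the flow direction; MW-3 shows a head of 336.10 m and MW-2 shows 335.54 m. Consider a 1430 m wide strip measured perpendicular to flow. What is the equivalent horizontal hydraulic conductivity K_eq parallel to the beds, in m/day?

Flow is parallel to layering, so each bed carries its own Darcy discharge and the transmissivities add.
Σ(K_i·b_i) = 2.22×4.70 + 0.00397×5.19 = 10.45 m²/day.
Total thickness b = 9.890 m, so K_eq = Σ(K_i·b_i)/b = 1.057 m/day.

1.06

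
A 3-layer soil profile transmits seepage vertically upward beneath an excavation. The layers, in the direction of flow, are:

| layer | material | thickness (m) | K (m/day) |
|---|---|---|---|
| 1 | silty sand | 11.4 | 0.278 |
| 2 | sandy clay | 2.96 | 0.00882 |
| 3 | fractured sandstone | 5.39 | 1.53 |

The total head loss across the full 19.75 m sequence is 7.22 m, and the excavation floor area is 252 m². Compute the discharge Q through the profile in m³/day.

Flow is perpendicular to layering, so the layers act in series and the equivalent K is the thickness-weighted harmonic mean.
Total thickness L = 11.4 + 2.96 + 5.39 = 19.75 m.
Σ(b_i/K_i) = 11.4/0.278 + 2.96/0.00882 + 5.39/1.53 = 380.1 d.
K_eq = L / Σ(b_i/K_i) = 19.75 / 380.1 = 0.05196 m/day.
Q = K_eq · A · (Δh/L) = 0.05196 × 252 × (7.22/19.75) = 4.786 m³/day.

4.79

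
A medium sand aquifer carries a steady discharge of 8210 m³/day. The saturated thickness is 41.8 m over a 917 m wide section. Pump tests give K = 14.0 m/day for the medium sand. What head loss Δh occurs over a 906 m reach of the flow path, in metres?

13.9

Cross-sectional area A = 917 × 41.8 = 38331 m².
From Q = K·A·i, i = Q / (K·A) = 8210 / (14.00 × 38331) = 0.01530.
Head loss Δh = i · L = 0.01530 × 906 = 13.86 m.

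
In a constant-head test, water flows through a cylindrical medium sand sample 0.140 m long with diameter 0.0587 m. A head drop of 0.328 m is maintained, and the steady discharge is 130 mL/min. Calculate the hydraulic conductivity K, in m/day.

Cross-sectional area A = π·(d/2)² = π × (0.0587/2)² = 0.002706 m².
Convert discharge: 130 mL/min = 2.167e-06 m³/s.
Darcy's law rearranged: K = Q·L / (A·Δh) = 2.167e-06 × 0.140 / (0.002706 × 0.328) = 0.0003417 m/s = 29.53 m/day.

29.5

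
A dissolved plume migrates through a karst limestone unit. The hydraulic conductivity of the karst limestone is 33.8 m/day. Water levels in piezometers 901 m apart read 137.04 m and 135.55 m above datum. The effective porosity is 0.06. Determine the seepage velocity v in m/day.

Hydraulic gradient i = (137.04 − 135.55) / 901 = 1.49 / 901 = 0.001654.
Darcy flux q = K · i = 33.80 × 0.001654 = 0.05590 m/day.
Seepage velocity v = q / n_e = 0.05590 / 0.06 = 0.9316 m/day.

0.932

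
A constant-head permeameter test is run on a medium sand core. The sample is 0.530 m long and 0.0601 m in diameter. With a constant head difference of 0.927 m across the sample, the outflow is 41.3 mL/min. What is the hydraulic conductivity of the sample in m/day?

12.0

Cross-sectional area A = π·(d/2)² = π × (0.0601/2)² = 0.002837 m².
Convert discharge: 41.3 mL/min = 6.883e-07 m³/s.
Darcy's law rearranged: K = Q·L / (A·Δh) = 6.883e-07 × 0.530 / (0.002837 × 0.927) = 0.0001387 m/s = 11.99 m/day.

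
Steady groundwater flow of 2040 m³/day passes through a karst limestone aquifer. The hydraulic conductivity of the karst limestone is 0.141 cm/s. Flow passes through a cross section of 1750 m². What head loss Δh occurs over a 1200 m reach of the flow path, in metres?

11.5

Convert K: 0.141 cm/s × 864 = 121.8 m/day.
From Q = K·A·i, i = Q / (K·A) = 2040 / (121.8 × 1750) = 0.009569.
Head loss Δh = i · L = 0.009569 × 1200 = 11.48 m.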